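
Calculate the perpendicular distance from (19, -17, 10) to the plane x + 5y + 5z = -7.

distance = |a·x₀ + b·y₀ + c·z₀ - d| / √(a² + b² + c²)
  = |1·19 + 5·(-17) + 5·10 - (-7)| / √(1² + 5² + 5²)
  = |19 - 85 + 50 + 7| / √(1 + 25 + 25)
  = |-9| / √51
  = 9 / 7.141
  ≈ 1.26

1.26


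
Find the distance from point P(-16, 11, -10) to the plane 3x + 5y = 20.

distance = |a·x₀ + b·y₀ + c·z₀ - d| / √(a² + b² + c²)
  = |3·(-16) + 5·11 + 0·(-10) - 20| / √(3² + 5² + 0²)
  = |-48 + 55 + 0 - 20| / √(9 + 25 + 0)
  = |-13| / √34
  = 13 / 5.831
  ≈ 2.229

2.229


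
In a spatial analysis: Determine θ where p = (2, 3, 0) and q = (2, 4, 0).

p·q = 2·2 + 3·4 + 0·0 = 4 + 12 + 0 = 16
|p| = √(2² + 3² + 0²) = √13 ≈ 3.606
|q| = √(2² + 4² + 0²) = √20 ≈ 4.472
cos θ = (p·q)/(|p||q|) = 16/(3.606·4.472) ≈ 0.9923
θ = arccos(0.9923) ≈ 7.125°

7.125°


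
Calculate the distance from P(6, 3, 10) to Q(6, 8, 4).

d = √[(x₂-x₁)² + (y₂-y₁)² + (z₂-z₁)²]
  = √[0² + 5² + (-6)²]
  = √[0 + 25 + 36]
  = √61
  ≈ 7.81

7.81


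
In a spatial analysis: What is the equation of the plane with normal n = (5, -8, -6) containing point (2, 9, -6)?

The plane through P with normal n = (a, b, c) satisfies n·(r - P) = 0,
i.e. ax + by + cz = a·x₀ + b·y₀ + c·z₀.
d = 5·2 + (-8)·9 + (-6)·(-6)
  = 10 - 72 + 36
  = -26
Equation: 5x - 8y - 6z = -26

5x - 8y - 6z = -26


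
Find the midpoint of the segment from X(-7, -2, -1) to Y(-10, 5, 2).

M = ((x₁+x₂)/2, (y₁+y₂)/2, (z₁+z₂)/2)
  = ((-7 - 10)/2, (-2 + 5)/2, (-1 + 2)/2)
  = (-17/2, 3/2, 1/2)
  = (-8.5, 1.5, 0.5)

(-8.5, 1.5, 0.5)


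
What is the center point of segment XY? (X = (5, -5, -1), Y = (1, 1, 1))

M = ((x₁+x₂)/2, (y₁+y₂)/2, (z₁+z₂)/2)
  = ((5 + 1)/2, (-5 + 1)/2, (-1 + 1)/2)
  = (6/2, -4/2, 0/2)
  = (3, -2, 0)

(3, -2, 0)


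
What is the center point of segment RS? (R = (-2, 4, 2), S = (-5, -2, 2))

M = ((x₁+x₂)/2, (y₁+y₂)/2, (z₁+z₂)/2)
  = ((-2 - 5)/2, (4 - 2)/2, (2 + 2)/2)
  = (-7/2, 2/2, 4/2)
  = (-3.5, 1, 2)

(-3.5, 1, 2)


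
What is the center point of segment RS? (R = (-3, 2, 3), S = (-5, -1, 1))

M = ((x₁+x₂)/2, (y₁+y₂)/2, (z₁+z₂)/2)
  = ((-3 - 5)/2, (2 - 1)/2, (3 + 1)/2)
  = (-8/2, 1/2, 4/2)
  = (-4, 0.5, 2)

(-4, 0.5, 2)


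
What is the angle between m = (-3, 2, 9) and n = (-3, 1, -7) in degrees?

m·n = (-3)·(-3) + 2·1 + 9·(-7) = 9 + 2 - 63 = -52
|m| = √((-3)² + 2² + 9²) = √94 ≈ 9.695
|n| = √((-3)² + 1² + (-7)²) = √59 ≈ 7.681
cos θ = (m·n)/(|m||n|) = -52/(9.695·7.681) ≈ -0.6983
θ = arccos(-0.6983) ≈ 134.3°

134.3°


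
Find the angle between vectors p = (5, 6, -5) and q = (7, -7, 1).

p·q = 5·7 + 6·(-7) + (-5)·1 = 35 - 42 - 5 = -12
|p| = √(5² + 6² + (-5)²) = √86 ≈ 9.274
|q| = √(7² + (-7)² + 1²) = √99 ≈ 9.95
cos θ = (p·q)/(|p||q|) = -12/(9.274·9.95) ≈ -0.1301
θ = arccos(-0.1301) ≈ 97.47°

97.47°


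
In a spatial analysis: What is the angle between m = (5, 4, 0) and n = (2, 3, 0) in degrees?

m·n = 5·2 + 4·3 + 0·0 = 10 + 12 + 0 = 22
|m| = √(5² + 4² + 0²) = √41 ≈ 6.403
|n| = √(2² + 3² + 0²) = √13 ≈ 3.606
cos θ = (m·n)/(|m||n|) = 22/(6.403·3.606) ≈ 0.9529
θ = arccos(0.9529) ≈ 17.65°

17.65°


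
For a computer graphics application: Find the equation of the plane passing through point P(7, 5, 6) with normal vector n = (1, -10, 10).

The plane through P with normal n = (a, b, c) satisfies n·(r - P) = 0,
i.e. ax + by + cz = a·x₀ + b·y₀ + c·z₀.
d = 1·7 + (-10)·5 + 10·6
  = 7 - 50 + 60
  = 17
Equation: x - 10y + 10z = 17

x - 10y + 10z = 17


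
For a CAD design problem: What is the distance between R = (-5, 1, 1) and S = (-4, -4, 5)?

d = √[(x₂-x₁)² + (y₂-y₁)² + (z₂-z₁)²]
  = √[1² + (-5)² + 4²]
  = √[1 + 25 + 16]
  = √42
  ≈ 6.481

6.481


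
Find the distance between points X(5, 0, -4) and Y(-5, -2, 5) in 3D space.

d = √[(x₂-x₁)² + (y₂-y₁)² + (z₂-z₁)²]
  = √[(-10)² + (-2)² + 9²]
  = √[100 + 4 + 81]
  = √185
  ≈ 13.6

13.6


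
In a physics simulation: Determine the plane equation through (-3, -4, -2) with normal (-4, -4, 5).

The plane through P with normal n = (a, b, c) satisfies n·(r - P) = 0,
i.e. ax + by + cz = a·x₀ + b·y₀ + c·z₀.
d = (-4)·(-3) + (-4)·(-4) + 5·(-2)
  = 12 + 16 - 10
  = 18
Equation: -4x - 4y + 5z = 18

-4x - 4y + 5z = 18


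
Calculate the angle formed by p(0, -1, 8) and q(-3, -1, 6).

p·q = 0·(-3) + (-1)·(-1) + 8·6 = 0 + 1 + 48 = 49
|p| = √(0² + (-1)² + 8²) = √65 ≈ 8.062
|q| = √((-3)² + (-1)² + 6²) = √46 ≈ 6.782
cos θ = (p·q)/(|p||q|) = 49/(8.062·6.782) ≈ 0.8961
θ = arccos(0.8961) ≈ 26.35°

26.35°


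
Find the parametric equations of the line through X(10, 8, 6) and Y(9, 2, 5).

Direction vector d = Y - X = (9 - 10, 2 - 8, 5 - 6) = (-1, -6, -1)
Parametric form r = X + t·d:
x = 10 - t, y = 8 - 6t, z = 6 - t

x = 10 - t, y = 8 - 6t, z = 6 - t


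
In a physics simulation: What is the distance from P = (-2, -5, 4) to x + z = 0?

distance = |a·x₀ + b·y₀ + c·z₀ - d| / √(a² + b² + c²)
  = |1·(-2) + 0·(-5) + 1·4 - 0| / √(1² + 0² + 1²)
  = |-2 + 0 + 4 + 0| / √(1 + 0 + 1)
  = |2| / √2
  = 2 / 1.414
  ≈ 1.414

1.414


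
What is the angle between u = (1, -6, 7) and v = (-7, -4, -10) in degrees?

u·v = 1·(-7) + (-6)·(-4) + 7·(-10) = -7 + 24 - 70 = -53
|u| = √(1² + (-6)² + 7²) = √86 ≈ 9.274
|v| = √((-7)² + (-4)² + (-10)²) = √165 ≈ 12.85
cos θ = (u·v)/(|u||v|) = -53/(9.274·12.85) ≈ -0.4449
θ = arccos(-0.4449) ≈ 116.4°

116.4°


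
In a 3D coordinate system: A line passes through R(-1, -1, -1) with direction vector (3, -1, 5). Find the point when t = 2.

P(t) = R + t·d
  = (-1 + 3·2, -1 + (-1)·2, -1 + 5·2)
  = (-1 + 6, -1 - 2, -1 + 10)
  = (5, -3, 9)

(5, -3, 9)


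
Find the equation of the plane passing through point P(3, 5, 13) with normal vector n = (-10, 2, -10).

The plane through P with normal n = (a, b, c) satisfies n·(r - P) = 0,
i.e. ax + by + cz = a·x₀ + b·y₀ + c·z₀.
d = (-10)·3 + 2·5 + (-10)·13
  = -30 + 10 - 130
  = -150
Equation: -10x + 2y - 10z = -150

-10x + 2y - 10z = -150


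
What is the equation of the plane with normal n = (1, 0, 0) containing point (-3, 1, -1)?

The plane through P with normal n = (a, b, c) satisfies n·(r - P) = 0,
i.e. ax + by + cz = a·x₀ + b·y₀ + c·z₀.
d = 1·(-3) + 0·1 + 0·(-1)
  = -3 + 0 + 0
  = -3
Equation: x = -3

x = -3


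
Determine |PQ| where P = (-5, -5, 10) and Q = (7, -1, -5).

d = √[(x₂-x₁)² + (y₂-y₁)² + (z₂-z₁)²]
  = √[12² + 4² + (-15)²]
  = √[144 + 16 + 225]
  = √385
  ≈ 19.62

19.62


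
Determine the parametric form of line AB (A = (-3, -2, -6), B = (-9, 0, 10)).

Direction vector d = B - A = (-9 + 3, 0 + 2, 10 + 6) = (-6, 2, 16)
Parametric form r = A + t·d:
x = -3 - 6t, y = -2 + 2t, z = -6 + 16t

x = -3 - 6t, y = -2 + 2t, z = -6 + 16t


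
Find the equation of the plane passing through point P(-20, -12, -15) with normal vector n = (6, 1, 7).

The plane through P with normal n = (a, b, c) satisfies n·(r - P) = 0,
i.e. ax + by + cz = a·x₀ + b·y₀ + c·z₀.
d = 6·(-20) + 1·(-12) + 7·(-15)
  = -120 - 12 - 105
  = -237
Equation: 6x + y + 7z = -237

6x + y + 7z = -237


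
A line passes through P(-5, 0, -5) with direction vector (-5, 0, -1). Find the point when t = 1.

P(t) = P + t·d
  = (-5 + (-5)·1, 0 + 0·1, -5 + (-1)·1)
  = (-5 - 5, 0 + 0, -5 - 1)
  = (-10, 0, -6)

(-10, 0, -6)


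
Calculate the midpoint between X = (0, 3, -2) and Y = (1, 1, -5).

M = ((x₁+x₂)/2, (y₁+y₂)/2, (z₁+z₂)/2)
  = ((0 + 1)/2, (3 + 1)/2, (-2 - 5)/2)
  = (1/2, 4/2, -7/2)
  = (0.5, 2, -3.5)

(0.5, 2, -3.5)


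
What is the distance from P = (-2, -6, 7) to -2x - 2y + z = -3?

distance = |a·x₀ + b·y₀ + c·z₀ - d| / √(a² + b² + c²)
  = |(-2)·(-2) + (-2)·(-6) + 1·7 - (-3)| / √((-2)² + (-2)² + 1²)
  = |4 + 12 + 7 + 3| / √(4 + 4 + 1)
  = |26| / √9
  = 26 / 3
  ≈ 8.667

8.667


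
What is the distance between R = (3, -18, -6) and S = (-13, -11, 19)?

d = √[(x₂-x₁)² + (y₂-y₁)² + (z₂-z₁)²]
  = √[(-16)² + 7² + 25²]
  = √[256 + 49 + 625]
  = √930
  ≈ 30.5

30.5


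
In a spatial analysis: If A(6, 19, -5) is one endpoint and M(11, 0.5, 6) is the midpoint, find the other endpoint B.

B = 2M - A
  = (2·11 - 6, 2·0.5 - 19, 2·6 - (-5))
  = (22 - 6, 1 - 19, 12 + 5)
  = (16, -18, 17)

(16, -18, 17)


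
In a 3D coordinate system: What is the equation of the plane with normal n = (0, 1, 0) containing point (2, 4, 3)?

The plane through P with normal n = (a, b, c) satisfies n·(r - P) = 0,
i.e. ax + by + cz = a·x₀ + b·y₀ + c·z₀.
d = 0·2 + 1·4 + 0·3
  = 0 + 4 + 0
  = 4
Equation: y = 4

y = 4


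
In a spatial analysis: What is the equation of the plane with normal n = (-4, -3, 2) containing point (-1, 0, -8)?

The plane through P with normal n = (a, b, c) satisfies n·(r - P) = 0,
i.e. ax + by + cz = a·x₀ + b·y₀ + c·z₀.
d = (-4)·(-1) + (-3)·0 + 2·(-8)
  = 4 + 0 - 16
  = -12
Equation: -4x - 3y + 2z = -12

-4x - 3y + 2z = -12


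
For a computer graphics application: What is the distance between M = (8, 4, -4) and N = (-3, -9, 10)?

d = √[(x₂-x₁)² + (y₂-y₁)² + (z₂-z₁)²]
  = √[(-11)² + (-13)² + 14²]
  = √[121 + 169 + 196]
  = √486
  ≈ 22.05

22.05


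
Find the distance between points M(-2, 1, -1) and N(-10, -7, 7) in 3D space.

d = √[(x₂-x₁)² + (y₂-y₁)² + (z₂-z₁)²]
  = √[(-8)² + (-8)² + 8²]
  = √[64 + 64 + 64]
  = √192
  ≈ 13.86

13.86


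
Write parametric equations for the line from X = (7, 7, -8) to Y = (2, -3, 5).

Direction vector d = Y - X = (2 - 7, -3 - 7, 5 + 8) = (-5, -10, 13)
Parametric form r = X + t·d:
x = 7 - 5t, y = 7 - 10t, z = -8 + 13t

x = 7 - 5t, y = 7 - 10t, z = -8 + 13t


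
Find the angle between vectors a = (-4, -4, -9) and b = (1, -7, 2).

a·b = (-4)·1 + (-4)·(-7) + (-9)·2 = -4 + 28 - 18 = 6
|a| = √((-4)² + (-4)² + (-9)²) = √113 ≈ 10.63
|b| = √(1² + (-7)² + 2²) = √54 ≈ 7.348
cos θ = (a·b)/(|a||b|) = 6/(10.63·7.348) ≈ 0.07681
θ = arccos(0.07681) ≈ 85.59°

85.59°


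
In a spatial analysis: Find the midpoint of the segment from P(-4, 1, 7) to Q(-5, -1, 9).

M = ((x₁+x₂)/2, (y₁+y₂)/2, (z₁+z₂)/2)
  = ((-4 - 5)/2, (1 - 1)/2, (7 + 9)/2)
  = (-9/2, 0/2, 16/2)
  = (-4.5, 0, 8)

(-4.5, 0, 8)


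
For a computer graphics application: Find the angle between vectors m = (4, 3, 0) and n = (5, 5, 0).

m·n = 4·5 + 3·5 + 0·0 = 20 + 15 + 0 = 35
|m| = √(4² + 3² + 0²) = √25 ≈ 5
|n| = √(5² + 5² + 0²) = √50 ≈ 7.071
cos θ = (m·n)/(|m||n|) = 35/(5·7.071) ≈ 0.9899
θ = arccos(0.9899) ≈ 8.13°

8.13°


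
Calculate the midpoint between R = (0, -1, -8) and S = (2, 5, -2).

M = ((x₁+x₂)/2, (y₁+y₂)/2, (z₁+z₂)/2)
  = ((0 + 2)/2, (-1 + 5)/2, (-8 - 2)/2)
  = (2/2, 4/2, -10/2)
  = (1, 2, -5)

(1, 2, -5)


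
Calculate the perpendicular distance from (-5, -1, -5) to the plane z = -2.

distance = |a·x₀ + b·y₀ + c·z₀ - d| / √(a² + b² + c²)
  = |0·(-5) + 0·(-1) + 1·(-5) - (-2)| / √(0² + 0² + 1²)
  = |0 + 0 - 5 + 2| / √(0 + 0 + 1)
  = |-3| / √1
  = 3 / 1
  ≈ 3

3


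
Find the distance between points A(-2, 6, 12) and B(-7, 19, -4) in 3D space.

d = √[(x₂-x₁)² + (y₂-y₁)² + (z₂-z₁)²]
  = √[(-5)² + 13² + (-16)²]
  = √[25 + 169 + 256]
  = √450
  ≈ 21.21

21.21


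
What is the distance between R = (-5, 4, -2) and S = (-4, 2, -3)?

d = √[(x₂-x₁)² + (y₂-y₁)² + (z₂-z₁)²]
  = √[1² + (-2)² + (-1)²]
  = √[1 + 4 + 1]
  = √6
  ≈ 2.449

2.449


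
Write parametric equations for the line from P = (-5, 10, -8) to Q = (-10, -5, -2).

Direction vector d = Q - P = (-10 + 5, -5 - 10, -2 + 8) = (-5, -15, 6)
Parametric form r = P + t·d:
x = -5 - 5t, y = 10 - 15t, z = -8 + 6t

x = -5 - 5t, y = 10 - 15t, z = -8 + 6t


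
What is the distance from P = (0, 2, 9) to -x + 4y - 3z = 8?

distance = |a·x₀ + b·y₀ + c·z₀ - d| / √(a² + b² + c²)
  = |(-1)·0 + 4·2 + (-3)·9 - 8| / √((-1)² + 4² + (-3)²)
  = |0 + 8 - 27 - 8| / √(1 + 16 + 9)
  = |-27| / √26
  = 27 / 5.099
  ≈ 5.295

5.295


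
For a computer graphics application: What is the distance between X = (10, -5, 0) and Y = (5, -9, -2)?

d = √[(x₂-x₁)² + (y₂-y₁)² + (z₂-z₁)²]
  = √[(-5)² + (-4)² + (-2)²]
  = √[25 + 16 + 4]
  = √45
  ≈ 6.708

6.708


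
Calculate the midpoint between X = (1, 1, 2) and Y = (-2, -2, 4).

M = ((x₁+x₂)/2, (y₁+y₂)/2, (z₁+z₂)/2)
  = ((1 - 2)/2, (1 - 2)/2, (2 + 4)/2)
  = (-1/2, -1/2, 6/2)
  = (-0.5, -0.5, 3)

(-0.5, -0.5, 3)


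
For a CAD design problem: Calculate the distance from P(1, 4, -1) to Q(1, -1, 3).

d = √[(x₂-x₁)² + (y₂-y₁)² + (z₂-z₁)²]
  = √[0² + (-5)² + 4²]
  = √[0 + 25 + 16]
  = √41
  ≈ 6.403

6.403


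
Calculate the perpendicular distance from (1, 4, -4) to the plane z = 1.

distance = |a·x₀ + b·y₀ + c·z₀ - d| / √(a² + b² + c²)
  = |0·1 + 0·4 + 1·(-4) - 1| / √(0² + 0² + 1²)
  = |0 + 0 - 4 - 1| / √(0 + 0 + 1)
  = |-5| / √1
  = 5 / 1
  ≈ 5

5


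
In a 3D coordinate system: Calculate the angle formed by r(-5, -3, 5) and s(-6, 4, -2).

r·s = (-5)·(-6) + (-3)·4 + 5·(-2) = 30 - 12 - 10 = 8
|r| = √((-5)² + (-3)² + 5²) = √59 ≈ 7.681
|s| = √((-6)² + 4² + (-2)²) = √56 ≈ 7.483
cos θ = (r·s)/(|r||s|) = 8/(7.681·7.483) ≈ 0.1392
θ = arccos(0.1392) ≈ 82°

82°


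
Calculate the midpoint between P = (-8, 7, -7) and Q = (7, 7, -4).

M = ((x₁+x₂)/2, (y₁+y₂)/2, (z₁+z₂)/2)
  = ((-8 + 7)/2, (7 + 7)/2, (-7 - 4)/2)
  = (-1/2, 14/2, -11/2)
  = (-0.5, 7, -5.5)

(-0.5, 7, -5.5)


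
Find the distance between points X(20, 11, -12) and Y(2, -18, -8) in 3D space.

d = √[(x₂-x₁)² + (y₂-y₁)² + (z₂-z₁)²]
  = √[(-18)² + (-29)² + 4²]
  = √[324 + 841 + 16]
  = √1181
  ≈ 34.37

34.37


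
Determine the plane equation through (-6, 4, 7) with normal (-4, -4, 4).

The plane through P with normal n = (a, b, c) satisfies n·(r - P) = 0,
i.e. ax + by + cz = a·x₀ + b·y₀ + c·z₀.
d = (-4)·(-6) + (-4)·4 + 4·7
  = 24 - 16 + 28
  = 36
Equation: -4x - 4y + 4z = 36

-4x - 4y + 4z = 36


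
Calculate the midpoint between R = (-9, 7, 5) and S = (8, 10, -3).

M = ((x₁+x₂)/2, (y₁+y₂)/2, (z₁+z₂)/2)
  = ((-9 + 8)/2, (7 + 10)/2, (5 - 3)/2)
  = (-1/2, 17/2, 2/2)
  = (-0.5, 8.5, 1)

(-0.5, 8.5, 1)


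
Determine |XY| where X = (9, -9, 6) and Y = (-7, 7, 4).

d = √[(x₂-x₁)² + (y₂-y₁)² + (z₂-z₁)²]
  = √[(-16)² + 16² + (-2)²]
  = √[256 + 256 + 4]
  = √516
  ≈ 22.72

22.72


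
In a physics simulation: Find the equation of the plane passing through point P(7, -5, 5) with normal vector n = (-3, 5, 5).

The plane through P with normal n = (a, b, c) satisfies n·(r - P) = 0,
i.e. ax + by + cz = a·x₀ + b·y₀ + c·z₀.
d = (-3)·7 + 5·(-5) + 5·5
  = -21 - 25 + 25
  = -21
Equation: -3x + 5y + 5z = -21

-3x + 5y + 5z = -21


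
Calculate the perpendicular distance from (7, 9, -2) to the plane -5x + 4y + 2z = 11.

distance = |a·x₀ + b·y₀ + c·z₀ - d| / √(a² + b² + c²)
  = |(-5)·7 + 4·9 + 2·(-2) - 11| / √((-5)² + 4² + 2²)
  = |-35 + 36 - 4 - 11| / √(25 + 16 + 4)
  = |-14| / √45
  = 14 / 6.708
  ≈ 2.087

2.087


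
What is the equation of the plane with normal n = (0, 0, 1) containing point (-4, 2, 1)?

The plane through P with normal n = (a, b, c) satisfies n·(r - P) = 0,
i.e. ax + by + cz = a·x₀ + b·y₀ + c·z₀.
d = 0·(-4) + 0·2 + 1·1
  = 0 + 0 + 1
  = 1
Equation: z = 1

z = 1


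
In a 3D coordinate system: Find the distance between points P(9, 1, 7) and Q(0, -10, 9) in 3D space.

d = √[(x₂-x₁)² + (y₂-y₁)² + (z₂-z₁)²]
  = √[(-9)² + (-11)² + 2²]
  = √[81 + 121 + 4]
  = √206
  ≈ 14.35

14.35


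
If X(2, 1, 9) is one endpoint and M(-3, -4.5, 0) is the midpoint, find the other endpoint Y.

Y = 2M - X
  = (2·(-3) - 2, 2·(-4.5) - 1, 2·0 - 9)
  = (-6 - 2, -9 - 1, 0 - 9)
  = (-8, -10, -9)

(-8, -10, -9)


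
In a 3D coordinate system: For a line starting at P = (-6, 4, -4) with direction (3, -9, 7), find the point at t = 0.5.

P(t) = P + t·d
  = (-6 + 3·0.5, 4 + (-9)·0.5, -4 + 7·0.5)
  = (-6 + 1.5, 4 - 4.5, -4 + 3.5)
  = (-4.5, -0.5, -0.5)

(-4.5, -0.5, -0.5)


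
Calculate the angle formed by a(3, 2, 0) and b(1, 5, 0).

a·b = 3·1 + 2·5 + 0·0 = 3 + 10 + 0 = 13
|a| = √(3² + 2² + 0²) = √13 ≈ 3.606
|b| = √(1² + 5² + 0²) = √26 ≈ 5.099
cos θ = (a·b)/(|a||b|) = 13/(3.606·5.099) ≈ 0.7071
θ = arccos(0.7071) ≈ 45°

45°


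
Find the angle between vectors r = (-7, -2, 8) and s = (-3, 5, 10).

r·s = (-7)·(-3) + (-2)·5 + 8·10 = 21 - 10 + 80 = 91
|r| = √((-7)² + (-2)² + 8²) = √117 ≈ 10.82
|s| = √((-3)² + 5² + 10²) = √134 ≈ 11.58
cos θ = (r·s)/(|r||s|) = 91/(10.82·11.58) ≈ 0.7268
θ = arccos(0.7268) ≈ 43.38°

43.38°


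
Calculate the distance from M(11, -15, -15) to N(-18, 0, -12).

d = √[(x₂-x₁)² + (y₂-y₁)² + (z₂-z₁)²]
  = √[(-29)² + 15² + 3²]
  = √[841 + 225 + 9]
  = √1075
  ≈ 32.79

32.79


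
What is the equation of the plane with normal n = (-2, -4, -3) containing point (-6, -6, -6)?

The plane through P with normal n = (a, b, c) satisfies n·(r - P) = 0,
i.e. ax + by + cz = a·x₀ + b·y₀ + c·z₀.
d = (-2)·(-6) + (-4)·(-6) + (-3)·(-6)
  = 12 + 24 + 18
  = 54
Equation: -2x - 4y - 3z = 54

-2x - 4y - 3z = 54


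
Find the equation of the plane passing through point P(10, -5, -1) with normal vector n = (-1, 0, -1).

The plane through P with normal n = (a, b, c) satisfies n·(r - P) = 0,
i.e. ax + by + cz = a·x₀ + b·y₀ + c·z₀.
d = (-1)·10 + 0·(-5) + (-1)·(-1)
  = -10 + 0 + 1
  = -9
Equation: -x - z = -9

-x - z = -9


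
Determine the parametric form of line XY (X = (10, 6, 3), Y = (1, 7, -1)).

Direction vector d = Y - X = (1 - 10, 7 - 6, -1 - 3) = (-9, 1, -4)
Parametric form r = X + t·d:
x = 10 - 9t, y = 6 + t, z = 3 - 4t

x = 10 - 9t, y = 6 + t, z = 3 - 4t


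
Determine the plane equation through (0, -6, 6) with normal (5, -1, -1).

The plane through P with normal n = (a, b, c) satisfies n·(r - P) = 0,
i.e. ax + by + cz = a·x₀ + b·y₀ + c·z₀.
d = 5·0 + (-1)·(-6) + (-1)·6
  = 0 + 6 - 6
  = 0
Equation: 5x - y - z = 0

5x - y - z = 0


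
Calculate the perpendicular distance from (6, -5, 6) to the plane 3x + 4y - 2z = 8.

distance = |a·x₀ + b·y₀ + c·z₀ - d| / √(a² + b² + c²)
  = |3·6 + 4·(-5) + (-2)·6 - 8| / √(3² + 4² + (-2)²)
  = |18 - 20 - 12 - 8| / √(9 + 16 + 4)
  = |-22| / √29
  = 22 / 5.385
  ≈ 4.085

4.085


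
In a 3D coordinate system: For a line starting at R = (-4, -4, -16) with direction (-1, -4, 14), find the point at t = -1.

P(t) = R + t·d
  = (-4 + (-1)·(-1), -4 + (-4)·(-1), -16 + 14·(-1))
  = (-4 + 1, -4 + 4, -16 - 14)
  = (-3, 0, -30)

(-3, 0, -30)


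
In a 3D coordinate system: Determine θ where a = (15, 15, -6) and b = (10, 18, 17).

a·b = 15·10 + 15·18 + (-6)·17 = 150 + 270 - 102 = 318
|a| = √(15² + 15² + (-6)²) = √486 ≈ 22.05
|b| = √(10² + 18² + 17²) = √713 ≈ 26.7
cos θ = (a·b)/(|a||b|) = 318/(22.05·26.7) ≈ 0.5402
θ = arccos(0.5402) ≈ 57.3°

57.3°


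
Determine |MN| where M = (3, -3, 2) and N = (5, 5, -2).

d = √[(x₂-x₁)² + (y₂-y₁)² + (z₂-z₁)²]
  = √[2² + 8² + (-4)²]
  = √[4 + 64 + 16]
  = √84
  ≈ 9.165

9.165


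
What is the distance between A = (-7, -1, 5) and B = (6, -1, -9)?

d = √[(x₂-x₁)² + (y₂-y₁)² + (z₂-z₁)²]
  = √[13² + 0² + (-14)²]
  = √[169 + 0 + 196]
  = √365
  ≈ 19.1

19.1


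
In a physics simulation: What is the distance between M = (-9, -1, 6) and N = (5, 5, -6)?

d = √[(x₂-x₁)² + (y₂-y₁)² + (z₂-z₁)²]
  = √[14² + 6² + (-12)²]
  = √[196 + 36 + 144]
  = √376
  ≈ 19.39

19.39


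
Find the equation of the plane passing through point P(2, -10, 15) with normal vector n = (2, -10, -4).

The plane through P with normal n = (a, b, c) satisfies n·(r - P) = 0,
i.e. ax + by + cz = a·x₀ + b·y₀ + c·z₀.
d = 2·2 + (-10)·(-10) + (-4)·15
  = 4 + 100 - 60
  = 44
Equation: 2x - 10y - 4z = 44

2x - 10y - 4z = 44


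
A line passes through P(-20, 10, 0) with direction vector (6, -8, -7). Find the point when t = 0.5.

P(t) = P + t·d
  = (-20 + 6·0.5, 10 + (-8)·0.5, 0 + (-7)·0.5)
  = (-20 + 3, 10 - 4, 0 - 3.5)
  = (-17, 6, -3.5)

(-17, 6, -3.5)


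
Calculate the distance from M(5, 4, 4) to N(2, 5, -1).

d = √[(x₂-x₁)² + (y₂-y₁)² + (z₂-z₁)²]
  = √[(-3)² + 1² + (-5)²]
  = √[9 + 1 + 25]
  = √35
  ≈ 5.916

5.916


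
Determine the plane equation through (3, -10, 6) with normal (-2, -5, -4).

The plane through P with normal n = (a, b, c) satisfies n·(r - P) = 0,
i.e. ax + by + cz = a·x₀ + b·y₀ + c·z₀.
d = (-2)·3 + (-5)·(-10) + (-4)·6
  = -6 + 50 - 24
  = 20
Equation: -2x - 5y - 4z = 20

-2x - 5y - 4z = 20


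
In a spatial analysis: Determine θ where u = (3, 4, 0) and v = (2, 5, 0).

u·v = 3·2 + 4·5 + 0·0 = 6 + 20 + 0 = 26
|u| = √(3² + 4² + 0²) = √25 ≈ 5
|v| = √(2² + 5² + 0²) = √29 ≈ 5.385
cos θ = (u·v)/(|u||v|) = 26/(5·5.385) ≈ 0.9656
θ = arccos(0.9656) ≈ 15.07°

15.07°


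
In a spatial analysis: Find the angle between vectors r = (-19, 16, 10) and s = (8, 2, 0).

r·s = (-19)·8 + 16·2 + 10·0 = -152 + 32 + 0 = -120
|r| = √((-19)² + 16² + 10²) = √717 ≈ 26.78
|s| = √(8² + 2² + 0²) = √68 ≈ 8.246
cos θ = (r·s)/(|r||s|) = -120/(26.78·8.246) ≈ -0.5435
θ = arccos(-0.5435) ≈ 122.9°

122.9°


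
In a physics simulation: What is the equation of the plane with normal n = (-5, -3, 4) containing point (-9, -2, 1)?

The plane through P with normal n = (a, b, c) satisfies n·(r - P) = 0,
i.e. ax + by + cz = a·x₀ + b·y₀ + c·z₀.
d = (-5)·(-9) + (-3)·(-2) + 4·1
  = 45 + 6 + 4
  = 55
Equation: -5x - 3y + 4z = 55

-5x - 3y + 4z = 55


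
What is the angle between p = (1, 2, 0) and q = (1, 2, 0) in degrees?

p·q = 1·1 + 2·2 + 0·0 = 1 + 4 + 0 = 5
|p| = √(1² + 2² + 0²) = √5 ≈ 2.236
|q| = √(1² + 2² + 0²) = √5 ≈ 2.236
cos θ = (p·q)/(|p||q|) = 5/(2.236·2.236) ≈ 1
θ = arccos(1) ≈ 0°

0°


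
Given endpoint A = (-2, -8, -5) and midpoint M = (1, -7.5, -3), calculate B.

B = 2M - A
  = (2·1 - (-2), 2·(-7.5) - (-8), 2·(-3) - (-5))
  = (2 + 2, -15 + 8, -6 + 5)
  = (4, -7, -1)

(4, -7, -1)


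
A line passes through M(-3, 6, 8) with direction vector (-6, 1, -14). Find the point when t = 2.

P(t) = M + t·d
  = (-3 + (-6)·2, 6 + 1·2, 8 + (-14)·2)
  = (-3 - 12, 6 + 2, 8 - 28)
  = (-15, 8, -20)

(-15, 8, -20)


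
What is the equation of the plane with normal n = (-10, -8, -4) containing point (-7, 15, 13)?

The plane through P with normal n = (a, b, c) satisfies n·(r - P) = 0,
i.e. ax + by + cz = a·x₀ + b·y₀ + c·z₀.
d = (-10)·(-7) + (-8)·15 + (-4)·13
  = 70 - 120 - 52
  = -102
Equation: -10x - 8y - 4z = -102

-10x - 8y - 4z = -102


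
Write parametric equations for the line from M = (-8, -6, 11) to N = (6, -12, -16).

Direction vector d = N - M = (6 + 8, -12 + 6, -16 - 11) = (14, -6, -27)
Parametric form r = M + t·d:
x = -8 + 14t, y = -6 - 6t, z = 11 - 27t

x = -8 + 14t, y = -6 - 6t, z = 11 - 27t


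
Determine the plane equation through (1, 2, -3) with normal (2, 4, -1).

The plane through P with normal n = (a, b, c) satisfies n·(r - P) = 0,
i.e. ax + by + cz = a·x₀ + b·y₀ + c·z₀.
d = 2·1 + 4·2 + (-1)·(-3)
  = 2 + 8 + 3
  = 13
Equation: 2x + 4y - z = 13

2x + 4y - z = 13


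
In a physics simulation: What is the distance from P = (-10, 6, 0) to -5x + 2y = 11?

distance = |a·x₀ + b·y₀ + c·z₀ - d| / √(a² + b² + c²)
  = |(-5)·(-10) + 2·6 + 0·0 - 11| / √((-5)² + 2² + 0²)
  = |50 + 12 + 0 - 11| / √(25 + 4 + 0)
  = |51| / √29
  = 51 / 5.385
  ≈ 9.47

9.47


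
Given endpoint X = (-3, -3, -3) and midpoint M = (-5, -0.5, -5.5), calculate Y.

Y = 2M - X
  = (2·(-5) - (-3), 2·(-0.5) - (-3), 2·(-5.5) - (-3))
  = (-10 + 3, -1 + 3, -11 + 3)
  = (-7, 2, -8)

(-7, 2, -8)


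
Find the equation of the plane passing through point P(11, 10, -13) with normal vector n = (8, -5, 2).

The plane through P with normal n = (a, b, c) satisfies n·(r - P) = 0,
i.e. ax + by + cz = a·x₀ + b·y₀ + c·z₀.
d = 8·11 + (-5)·10 + 2·(-13)
  = 88 - 50 - 26
  = 12
Equation: 8x - 5y + 2z = 12

8x - 5y + 2z = 12


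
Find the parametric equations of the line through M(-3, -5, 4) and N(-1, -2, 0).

Direction vector d = N - M = (-1 + 3, -2 + 5, 0 - 4) = (2, 3, -4)
Parametric form r = M + t·d:
x = -3 + 2t, y = -5 + 3t, z = 4 - 4t

x = -3 + 2t, y = -5 + 3t, z = 4 - 4t


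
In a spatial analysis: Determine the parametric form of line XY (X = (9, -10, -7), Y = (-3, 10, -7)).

Direction vector d = Y - X = (-3 - 9, 10 + 10, -7 + 7) = (-12, 20, 0)
Parametric form r = X + t·d:
x = 9 - 12t, y = -10 + 20t, z = -7

x = 9 - 12t, y = -10 + 20t, z = -7


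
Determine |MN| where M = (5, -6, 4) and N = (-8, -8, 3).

d = √[(x₂-x₁)² + (y₂-y₁)² + (z₂-z₁)²]
  = √[(-13)² + (-2)² + (-1)²]
  = √[169 + 4 + 1]
  = √174
  ≈ 13.19

13.19


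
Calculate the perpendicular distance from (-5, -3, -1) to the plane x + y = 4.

distance = |a·x₀ + b·y₀ + c·z₀ - d| / √(a² + b² + c²)
  = |1·(-5) + 1·(-3) + 0·(-1) - 4| / √(1² + 1² + 0²)
  = |-5 - 3 + 0 - 4| / √(1 + 1 + 0)
  = |-12| / √2
  = 12 / 1.414
  ≈ 8.485

8.485


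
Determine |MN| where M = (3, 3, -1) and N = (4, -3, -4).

d = √[(x₂-x₁)² + (y₂-y₁)² + (z₂-z₁)²]
  = √[1² + (-6)² + (-3)²]
  = √[1 + 36 + 9]
  = √46
  ≈ 6.782

6.782


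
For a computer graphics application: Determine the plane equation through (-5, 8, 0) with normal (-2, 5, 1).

The plane through P with normal n = (a, b, c) satisfies n·(r - P) = 0,
i.e. ax + by + cz = a·x₀ + b·y₀ + c·z₀.
d = (-2)·(-5) + 5·8 + 1·0
  = 10 + 40 + 0
  = 50
Equation: -2x + 5y + z = 50

-2x + 5y + z = 50


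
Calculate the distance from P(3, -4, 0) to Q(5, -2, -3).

d = √[(x₂-x₁)² + (y₂-y₁)² + (z₂-z₁)²]
  = √[2² + 2² + (-3)²]
  = √[4 + 4 + 9]
  = √17
  ≈ 4.123

4.123


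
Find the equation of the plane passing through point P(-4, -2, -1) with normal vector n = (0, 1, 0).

The plane through P with normal n = (a, b, c) satisfies n·(r - P) = 0,
i.e. ax + by + cz = a·x₀ + b·y₀ + c·z₀.
d = 0·(-4) + 1·(-2) + 0·(-1)
  = 0 - 2 + 0
  = -2
Equation: y = -2

y = -2


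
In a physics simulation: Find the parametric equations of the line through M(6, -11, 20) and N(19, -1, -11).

Direction vector d = N - M = (19 - 6, -1 + 11, -11 - 20) = (13, 10, -31)
Parametric form r = M + t·d:
x = 6 + 13t, y = -11 + 10t, z = 20 - 31t

x = 6 + 13t, y = -11 + 10t, z = 20 - 31t


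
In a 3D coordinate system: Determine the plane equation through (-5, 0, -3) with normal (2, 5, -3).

The plane through P with normal n = (a, b, c) satisfies n·(r - P) = 0,
i.e. ax + by + cz = a·x₀ + b·y₀ + c·z₀.
d = 2·(-5) + 5·0 + (-3)·(-3)
  = -10 + 0 + 9
  = -1
Equation: 2x + 5y - 3z = -1

2x + 5y - 3z = -1


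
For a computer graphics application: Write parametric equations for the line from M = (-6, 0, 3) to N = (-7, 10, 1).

Direction vector d = N - M = (-7 + 6, 10 + 0, 1 - 3) = (-1, 10, -2)
Parametric form r = M + t·d:
x = -6 - t, y = 0 + 10t, z = 3 - 2t

x = -6 - t, y = 0 + 10t, z = 3 - 2t


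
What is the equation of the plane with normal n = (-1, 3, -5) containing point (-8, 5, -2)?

The plane through P with normal n = (a, b, c) satisfies n·(r - P) = 0,
i.e. ax + by + cz = a·x₀ + b·y₀ + c·z₀.
d = (-1)·(-8) + 3·5 + (-5)·(-2)
  = 8 + 15 + 10
  = 33
Equation: -x + 3y - 5z = 33

-x + 3y - 5z = 33


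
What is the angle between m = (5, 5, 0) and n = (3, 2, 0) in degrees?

m·n = 5·3 + 5·2 + 0·0 = 15 + 10 + 0 = 25
|m| = √(5² + 5² + 0²) = √50 ≈ 7.071
|n| = √(3² + 2² + 0²) = √13 ≈ 3.606
cos θ = (m·n)/(|m||n|) = 25/(7.071·3.606) ≈ 0.9806
θ = arccos(0.9806) ≈ 11.31°

11.31°


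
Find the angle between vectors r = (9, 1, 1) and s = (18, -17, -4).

r·s = 9·18 + 1·(-17) + 1·(-4) = 162 - 17 - 4 = 141
|r| = √(9² + 1² + 1²) = √83 ≈ 9.11
|s| = √(18² + (-17)² + (-4)²) = √629 ≈ 25.08
cos θ = (r·s)/(|r||s|) = 141/(9.11·25.08) ≈ 0.6171
θ = arccos(0.6171) ≈ 51.9°

51.9°


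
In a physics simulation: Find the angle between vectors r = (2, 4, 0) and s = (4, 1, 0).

r·s = 2·4 + 4·1 + 0·0 = 8 + 4 + 0 = 12
|r| = √(2² + 4² + 0²) = √20 ≈ 4.472
|s| = √(4² + 1² + 0²) = √17 ≈ 4.123
cos θ = (r·s)/(|r||s|) = 12/(4.472·4.123) ≈ 0.6508
θ = arccos(0.6508) ≈ 49.4°

49.4°


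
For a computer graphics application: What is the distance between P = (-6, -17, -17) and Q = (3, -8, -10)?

d = √[(x₂-x₁)² + (y₂-y₁)² + (z₂-z₁)²]
  = √[9² + 9² + 7²]
  = √[81 + 81 + 49]
  = √211
  ≈ 14.53

14.53


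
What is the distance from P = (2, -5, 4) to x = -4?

distance = |a·x₀ + b·y₀ + c·z₀ - d| / √(a² + b² + c²)
  = |1·2 + 0·(-5) + 0·4 - (-4)| / √(1² + 0² + 0²)
  = |2 + 0 + 0 + 4| / √(1 + 0 + 0)
  = |6| / √1
  = 6 / 1
  ≈ 6

6


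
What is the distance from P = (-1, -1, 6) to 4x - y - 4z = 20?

distance = |a·x₀ + b·y₀ + c·z₀ - d| / √(a² + b² + c²)
  = |4·(-1) + (-1)·(-1) + (-4)·6 - 20| / √(4² + (-1)² + (-4)²)
  = |-4 + 1 - 24 - 20| / √(16 + 1 + 16)
  = |-47| / √33
  = 47 / 5.745
  ≈ 8.182

8.182


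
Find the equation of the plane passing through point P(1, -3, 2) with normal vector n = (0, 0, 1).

The plane through P with normal n = (a, b, c) satisfies n·(r - P) = 0,
i.e. ax + by + cz = a·x₀ + b·y₀ + c·z₀.
d = 0·1 + 0·(-3) + 1·2
  = 0 + 0 + 2
  = 2
Equation: z = 2

z = 2


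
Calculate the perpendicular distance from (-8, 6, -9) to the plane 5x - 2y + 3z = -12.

distance = |a·x₀ + b·y₀ + c·z₀ - d| / √(a² + b² + c²)
  = |5·(-8) + (-2)·6 + 3·(-9) - (-12)| / √(5² + (-2)² + 3²)
  = |-40 - 12 - 27 + 12| / √(25 + 4 + 9)
  = |-67| / √38
  = 67 / 6.164
  ≈ 10.87

10.87


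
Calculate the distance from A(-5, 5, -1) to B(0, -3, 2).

d = √[(x₂-x₁)² + (y₂-y₁)² + (z₂-z₁)²]
  = √[5² + (-8)² + 3²]
  = √[25 + 64 + 9]
  = √98
  ≈ 9.899

9.899


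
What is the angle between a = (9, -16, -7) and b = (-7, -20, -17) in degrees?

a·b = 9·(-7) + (-16)·(-20) + (-7)·(-17) = -63 + 320 + 119 = 376
|a| = √(9² + (-16)² + (-7)²) = √386 ≈ 19.65
|b| = √((-7)² + (-20)² + (-17)²) = √738 ≈ 27.17
cos θ = (a·b)/(|a||b|) = 376/(19.65·27.17) ≈ 0.7045
θ = arccos(0.7045) ≈ 45.21°

45.21°


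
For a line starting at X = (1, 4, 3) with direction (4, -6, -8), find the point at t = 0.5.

P(t) = X + t·d
  = (1 + 4·0.5, 4 + (-6)·0.5, 3 + (-8)·0.5)
  = (1 + 2, 4 - 3, 3 - 4)
  = (3, 1, -1)

(3, 1, -1)


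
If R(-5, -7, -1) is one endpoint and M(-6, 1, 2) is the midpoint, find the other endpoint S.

S = 2M - R
  = (2·(-6) - (-5), 2·1 - (-7), 2·2 - (-1))
  = (-12 + 5, 2 + 7, 4 + 1)
  = (-7, 9, 5)

(-7, 9, 5)


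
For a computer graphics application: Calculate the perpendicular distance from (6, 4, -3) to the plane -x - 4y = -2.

distance = |a·x₀ + b·y₀ + c·z₀ - d| / √(a² + b² + c²)
  = |(-1)·6 + (-4)·4 + 0·(-3) - (-2)| / √((-1)² + (-4)² + 0²)
  = |-6 - 16 + 0 + 2| / √(1 + 16 + 0)
  = |-20| / √17
  = 20 / 4.123
  ≈ 4.851

4.851


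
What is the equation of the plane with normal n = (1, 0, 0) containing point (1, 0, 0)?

The plane through P with normal n = (a, b, c) satisfies n·(r - P) = 0,
i.e. ax + by + cz = a·x₀ + b·y₀ + c·z₀.
d = 1·1 + 0·0 + 0·0
  = 1 + 0 + 0
  = 1
Equation: x = 1

x = 1


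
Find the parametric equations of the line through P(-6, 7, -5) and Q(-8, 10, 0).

Direction vector d = Q - P = (-8 + 6, 10 - 7, 0 + 5) = (-2, 3, 5)
Parametric form r = P + t·d:
x = -6 - 2t, y = 7 + 3t, z = -5 + 5t

x = -6 - 2t, y = 7 + 3t, z = -5 + 5t


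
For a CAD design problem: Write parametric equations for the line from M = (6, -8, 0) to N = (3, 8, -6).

Direction vector d = N - M = (3 - 6, 8 + 8, -6 + 0) = (-3, 16, -6)
Parametric form r = M + t·d:
x = 6 - 3t, y = -8 + 16t, z = 0 - 6t

x = 6 - 3t, y = -8 + 16t, z = 0 - 6t


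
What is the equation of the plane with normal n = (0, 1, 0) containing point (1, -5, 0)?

The plane through P with normal n = (a, b, c) satisfies n·(r - P) = 0,
i.e. ax + by + cz = a·x₀ + b·y₀ + c·z₀.
d = 0·1 + 1·(-5) + 0·0
  = 0 - 5 + 0
  = -5
Equation: y = -5

y = -5


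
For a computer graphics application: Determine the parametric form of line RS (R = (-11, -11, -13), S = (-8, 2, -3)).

Direction vector d = S - R = (-8 + 11, 2 + 11, -3 + 13) = (3, 13, 10)
Parametric form r = R + t·d:
x = -11 + 3t, y = -11 + 13t, z = -13 + 10t

x = -11 + 3t, y = -11 + 13t, z = -13 + 10t


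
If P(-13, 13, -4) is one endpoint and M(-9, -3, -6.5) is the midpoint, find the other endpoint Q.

Q = 2M - P
  = (2·(-9) - (-13), 2·(-3) - 13, 2·(-6.5) - (-4))
  = (-18 + 13, -6 - 13, -13 + 4)
  = (-5, -19, -9)

(-5, -19, -9)


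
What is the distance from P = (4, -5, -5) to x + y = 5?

distance = |a·x₀ + b·y₀ + c·z₀ - d| / √(a² + b² + c²)
  = |1·4 + 1·(-5) + 0·(-5) - 5| / √(1² + 1² + 0²)
  = |4 - 5 + 0 - 5| / √(1 + 1 + 0)
  = |-6| / √2
  = 6 / 1.414
  ≈ 4.243

4.243


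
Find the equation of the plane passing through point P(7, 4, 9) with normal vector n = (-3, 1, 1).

The plane through P with normal n = (a, b, c) satisfies n·(r - P) = 0,
i.e. ax + by + cz = a·x₀ + b·y₀ + c·z₀.
d = (-3)·7 + 1·4 + 1·9
  = -21 + 4 + 9
  = -8
Equation: -3x + y + z = -8

-3x + y + z = -8


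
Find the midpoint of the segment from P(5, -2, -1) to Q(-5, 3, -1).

M = ((x₁+x₂)/2, (y₁+y₂)/2, (z₁+z₂)/2)
  = ((5 - 5)/2, (-2 + 3)/2, (-1 - 1)/2)
  = (0/2, 1/2, -2/2)
  = (0, 0.5, -1)

(0, 0.5, -1)


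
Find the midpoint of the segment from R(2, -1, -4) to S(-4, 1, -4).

M = ((x₁+x₂)/2, (y₁+y₂)/2, (z₁+z₂)/2)
  = ((2 - 4)/2, (-1 + 1)/2, (-4 - 4)/2)
  = (-2/2, 0/2, -8/2)
  = (-1, 0, -4)

(-1, 0, -4)


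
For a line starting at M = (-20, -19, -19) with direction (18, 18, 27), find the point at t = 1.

P(t) = M + t·d
  = (-20 + 18·1, -19 + 18·1, -19 + 27·1)
  = (-20 + 18, -19 + 18, -19 + 27)
  = (-2, -1, 8)

(-2, -1, 8)


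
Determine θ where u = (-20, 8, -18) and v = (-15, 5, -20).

u·v = (-20)·(-15) + 8·5 + (-18)·(-20) = 300 + 40 + 360 = 700
|u| = √((-20)² + 8² + (-18)²) = √788 ≈ 28.07
|v| = √((-15)² + 5² + (-20)²) = √650 ≈ 25.5
cos θ = (u·v)/(|u||v|) = 700/(28.07·25.5) ≈ 0.9781
θ = arccos(0.9781) ≈ 12.02°

12.02°


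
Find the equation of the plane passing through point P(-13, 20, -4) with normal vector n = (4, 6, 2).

The plane through P with normal n = (a, b, c) satisfies n·(r - P) = 0,
i.e. ax + by + cz = a·x₀ + b·y₀ + c·z₀.
d = 4·(-13) + 6·20 + 2·(-4)
  = -52 + 120 - 8
  = 60
Equation: 4x + 6y + 2z = 60

4x + 6y + 2z = 60


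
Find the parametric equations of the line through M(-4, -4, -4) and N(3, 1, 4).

Direction vector d = N - M = (3 + 4, 1 + 4, 4 + 4) = (7, 5, 8)
Parametric form r = M + t·d:
x = -4 + 7t, y = -4 + 5t, z = -4 + 8t

x = -4 + 7t, y = -4 + 5t, z = -4 + 8t


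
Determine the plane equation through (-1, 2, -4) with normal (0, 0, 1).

The plane through P with normal n = (a, b, c) satisfies n·(r - P) = 0,
i.e. ax + by + cz = a·x₀ + b·y₀ + c·z₀.
d = 0·(-1) + 0·2 + 1·(-4)
  = 0 + 0 - 4
  = -4
Equation: z = -4

z = -4


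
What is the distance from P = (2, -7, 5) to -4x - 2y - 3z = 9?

distance = |a·x₀ + b·y₀ + c·z₀ - d| / √(a² + b² + c²)
  = |(-4)·2 + (-2)·(-7) + (-3)·5 - 9| / √((-4)² + (-2)² + (-3)²)
  = |-8 + 14 - 15 - 9| / √(16 + 4 + 9)
  = |-18| / √29
  = 18 / 5.385
  ≈ 3.343

3.343


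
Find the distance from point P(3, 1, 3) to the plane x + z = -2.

distance = |a·x₀ + b·y₀ + c·z₀ - d| / √(a² + b² + c²)
  = |1·3 + 0·1 + 1·3 - (-2)| / √(1² + 0² + 1²)
  = |3 + 0 + 3 + 2| / √(1 + 0 + 1)
  = |8| / √2
  = 8 / 1.414
  ≈ 5.657

5.657


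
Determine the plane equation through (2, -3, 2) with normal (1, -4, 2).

The plane through P with normal n = (a, b, c) satisfies n·(r - P) = 0,
i.e. ax + by + cz = a·x₀ + b·y₀ + c·z₀.
d = 1·2 + (-4)·(-3) + 2·2
  = 2 + 12 + 4
  = 18
Equation: x - 4y + 2z = 18

x - 4y + 2z = 18


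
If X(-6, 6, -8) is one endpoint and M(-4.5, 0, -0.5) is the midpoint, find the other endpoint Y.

Y = 2M - X
  = (2·(-4.5) - (-6), 2·0 - 6, 2·(-0.5) - (-8))
  = (-9 + 6, 0 - 6, -1 + 8)
  = (-3, -6, 7)

(-3, -6, 7)


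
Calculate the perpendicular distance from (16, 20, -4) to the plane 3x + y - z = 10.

distance = |a·x₀ + b·y₀ + c·z₀ - d| / √(a² + b² + c²)
  = |3·16 + 1·20 + (-1)·(-4) - 10| / √(3² + 1² + (-1)²)
  = |48 + 20 + 4 - 10| / √(9 + 1 + 1)
  = |62| / √11
  = 62 / 3.317
  ≈ 18.69

18.69


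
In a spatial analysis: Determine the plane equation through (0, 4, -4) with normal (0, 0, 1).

The plane through P with normal n = (a, b, c) satisfies n·(r - P) = 0,
i.e. ax + by + cz = a·x₀ + b·y₀ + c·z₀.
d = 0·0 + 0·4 + 1·(-4)
  = 0 + 0 - 4
  = -4
Equation: z = -4

z = -4


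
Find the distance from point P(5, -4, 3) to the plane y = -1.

distance = |a·x₀ + b·y₀ + c·z₀ - d| / √(a² + b² + c²)
  = |0·5 + 1·(-4) + 0·3 - (-1)| / √(0² + 1² + 0²)
  = |0 - 4 + 0 + 1| / √(0 + 1 + 0)
  = |-3| / √1
  = 3 / 1
  ≈ 3

3


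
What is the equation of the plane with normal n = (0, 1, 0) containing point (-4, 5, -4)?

The plane through P with normal n = (a, b, c) satisfies n·(r - P) = 0,
i.e. ax + by + cz = a·x₀ + b·y₀ + c·z₀.
d = 0·(-4) + 1·5 + 0·(-4)
  = 0 + 5 + 0
  = 5
Equation: y = 5

y = 5


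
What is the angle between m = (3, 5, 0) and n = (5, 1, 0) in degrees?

m·n = 3·5 + 5·1 + 0·0 = 15 + 5 + 0 = 20
|m| = √(3² + 5² + 0²) = √34 ≈ 5.831
|n| = √(5² + 1² + 0²) = √26 ≈ 5.099
cos θ = (m·n)/(|m||n|) = 20/(5.831·5.099) ≈ 0.6727
θ = arccos(0.6727) ≈ 47.73°

47.73°


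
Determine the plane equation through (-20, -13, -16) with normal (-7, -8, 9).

The plane through P with normal n = (a, b, c) satisfies n·(r - P) = 0,
i.e. ax + by + cz = a·x₀ + b·y₀ + c·z₀.
d = (-7)·(-20) + (-8)·(-13) + 9·(-16)
  = 140 + 104 - 144
  = 100
Equation: -7x - 8y + 9z = 100

-7x - 8y + 9z = 100


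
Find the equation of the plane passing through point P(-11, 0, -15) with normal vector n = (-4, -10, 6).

The plane through P with normal n = (a, b, c) satisfies n·(r - P) = 0,
i.e. ax + by + cz = a·x₀ + b·y₀ + c·z₀.
d = (-4)·(-11) + (-10)·0 + 6·(-15)
  = 44 + 0 - 90
  = -46
Equation: -4x - 10y + 6z = -46

-4x - 10y + 6z = -46


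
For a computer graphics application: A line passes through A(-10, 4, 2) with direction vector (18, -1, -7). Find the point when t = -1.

P(t) = A + t·d
  = (-10 + 18·(-1), 4 + (-1)·(-1), 2 + (-7)·(-1))
  = (-10 - 18, 4 + 1, 2 + 7)
  = (-28, 5, 9)

(-28, 5, 9)
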